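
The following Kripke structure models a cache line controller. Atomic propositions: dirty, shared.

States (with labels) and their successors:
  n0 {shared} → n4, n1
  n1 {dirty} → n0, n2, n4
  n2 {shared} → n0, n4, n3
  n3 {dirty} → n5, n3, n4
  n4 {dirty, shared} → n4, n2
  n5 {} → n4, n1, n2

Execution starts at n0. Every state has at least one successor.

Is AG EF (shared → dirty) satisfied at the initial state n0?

Satisfied

States satisfying EF (shared → dirty): {n0, n1, n2, n3, n4, n5}.
States satisfying AG EF (shared → dirty): {n0, n1, n2, n3, n4, n5}.
Every state reachable from n0 satisfies EF (shared → dirty).
n0 ∈ Sat(AG EF (shared → dirty)).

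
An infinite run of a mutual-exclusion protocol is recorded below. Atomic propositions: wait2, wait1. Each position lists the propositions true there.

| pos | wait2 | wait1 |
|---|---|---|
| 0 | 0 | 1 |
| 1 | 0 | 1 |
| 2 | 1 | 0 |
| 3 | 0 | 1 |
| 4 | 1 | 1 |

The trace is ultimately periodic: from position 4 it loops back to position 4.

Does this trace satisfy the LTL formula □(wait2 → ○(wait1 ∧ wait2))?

wait2 → ○(wait1 ∧ wait2) must hold at every position from 0 onward. It fails at position 2, so □(wait2 → ○(wait1 ∧ wait2)) is false.
Positions where wait2 holds: 2, 4.
Check ○(wait1 ∧ wait2) at each: 2→fails, 4→ok.

Does not hold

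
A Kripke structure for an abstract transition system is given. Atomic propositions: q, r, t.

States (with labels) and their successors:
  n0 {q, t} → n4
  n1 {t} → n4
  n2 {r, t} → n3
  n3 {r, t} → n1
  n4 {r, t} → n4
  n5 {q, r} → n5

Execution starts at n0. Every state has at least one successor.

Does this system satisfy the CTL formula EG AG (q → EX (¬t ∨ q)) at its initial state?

States satisfying AG (q → EX (¬t ∨ q)): {n1, n2, n3, n4, n5}.
States satisfying EG AG (q → EX (¬t ∨ q)): {n1, n2, n3, n4, n5}.
No suitable path/successor from n0 witnesses the formula.
n0 ∉ Sat(EG AG (q → EX (¬t ∨ q))).

Does not hold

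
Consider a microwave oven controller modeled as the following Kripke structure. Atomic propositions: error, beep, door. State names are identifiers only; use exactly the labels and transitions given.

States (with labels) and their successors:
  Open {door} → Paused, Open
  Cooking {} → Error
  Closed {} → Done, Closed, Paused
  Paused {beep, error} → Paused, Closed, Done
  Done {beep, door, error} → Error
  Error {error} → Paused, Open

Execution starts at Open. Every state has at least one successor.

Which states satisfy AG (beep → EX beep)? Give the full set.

States satisfying beep → EX beep: {Open, Cooking, Closed, Paused, Error}.
States satisfying AG (beep → EX beep): ∅.

none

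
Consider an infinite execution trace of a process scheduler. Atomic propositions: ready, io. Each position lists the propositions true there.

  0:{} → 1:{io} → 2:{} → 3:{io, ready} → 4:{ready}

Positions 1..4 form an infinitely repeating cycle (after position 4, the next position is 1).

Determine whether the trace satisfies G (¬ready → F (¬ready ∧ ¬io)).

¬ready → F (¬ready ∧ ¬io) holds at every position 0..4, and those are all positions ever visited, so G (¬ready → F (¬ready ∧ ¬io)) holds.
Positions where ¬ready holds: 0, 1, 2.
Check F (¬ready ∧ ¬io) at each: 0→ok, 1→ok, 2→ok.

Yes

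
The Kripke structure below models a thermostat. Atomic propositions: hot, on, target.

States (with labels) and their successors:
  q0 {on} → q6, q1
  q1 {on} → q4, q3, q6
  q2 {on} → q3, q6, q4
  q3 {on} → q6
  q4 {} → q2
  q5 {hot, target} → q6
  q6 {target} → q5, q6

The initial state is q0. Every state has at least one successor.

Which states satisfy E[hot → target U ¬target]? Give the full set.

{q0, q1, q2, q3, q4}

States satisfying hot → target: {q0, q1, q2, q3, q4, q5, q6}.
States satisfying ¬target: {q0, q1, q2, q3, q4}.
States satisfying E[hot → target U ¬target]: {q0, q1, q2, q3, q4}.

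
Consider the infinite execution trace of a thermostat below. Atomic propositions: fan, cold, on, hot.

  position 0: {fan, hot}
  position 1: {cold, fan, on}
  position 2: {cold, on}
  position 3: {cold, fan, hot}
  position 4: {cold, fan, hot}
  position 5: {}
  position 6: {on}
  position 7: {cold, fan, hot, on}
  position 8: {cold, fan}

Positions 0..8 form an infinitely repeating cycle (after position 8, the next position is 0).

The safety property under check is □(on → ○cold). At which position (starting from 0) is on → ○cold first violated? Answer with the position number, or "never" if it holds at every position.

never

on → ○cold holds at every position 0..8, and those are all the positions the trace ever visits, so the invariant □(on → ○cold) is never violated.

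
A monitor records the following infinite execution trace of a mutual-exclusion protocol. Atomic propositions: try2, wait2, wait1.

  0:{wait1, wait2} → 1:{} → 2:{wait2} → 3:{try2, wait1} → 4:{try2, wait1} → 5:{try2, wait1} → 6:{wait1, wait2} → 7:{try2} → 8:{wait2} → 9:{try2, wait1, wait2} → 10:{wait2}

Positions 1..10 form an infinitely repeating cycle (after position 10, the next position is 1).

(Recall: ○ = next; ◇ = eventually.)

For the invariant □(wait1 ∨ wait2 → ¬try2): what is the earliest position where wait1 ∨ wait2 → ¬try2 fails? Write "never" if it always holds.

Check wait1 ∨ wait2 → ¬try2 at each position in order: 0 ✓, 1 ✓, 2 ✓.
At position 3 the labels are {try2, wait1}, so wait1 ∨ wait2 → ¬try2 is false there. This is the first violation.

3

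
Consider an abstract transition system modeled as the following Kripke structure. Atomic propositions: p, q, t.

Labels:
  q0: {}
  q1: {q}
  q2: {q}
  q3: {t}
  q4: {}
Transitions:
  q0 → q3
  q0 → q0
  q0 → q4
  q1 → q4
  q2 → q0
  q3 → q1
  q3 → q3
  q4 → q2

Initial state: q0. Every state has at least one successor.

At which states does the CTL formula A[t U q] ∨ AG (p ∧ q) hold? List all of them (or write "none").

{q1, q2}

States satisfying t: {q3}.
States satisfying q: {q1, q2}.
States satisfying A[t U q]: {q1, q2}.
States satisfying p ∧ q: ∅.
States satisfying AG (p ∧ q): ∅.
States satisfying A[t U q] ∨ AG (p ∧ q): {q1, q2}.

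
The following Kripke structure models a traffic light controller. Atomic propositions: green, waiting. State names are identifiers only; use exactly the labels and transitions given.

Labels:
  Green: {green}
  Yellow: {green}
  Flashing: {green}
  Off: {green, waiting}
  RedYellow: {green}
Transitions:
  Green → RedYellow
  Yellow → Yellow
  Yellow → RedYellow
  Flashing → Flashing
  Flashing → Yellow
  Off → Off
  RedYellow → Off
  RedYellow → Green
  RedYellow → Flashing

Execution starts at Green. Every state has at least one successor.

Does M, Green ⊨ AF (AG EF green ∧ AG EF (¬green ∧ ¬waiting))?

No

States satisfying AG EF green ∧ AG EF (¬green ∧ ¬waiting): ∅.
States satisfying AF (AG EF green ∧ AG EF (¬green ∧ ¬waiting)): ∅.
There is a path from Green along which AG EF green ∧ AG EF (¬green ∧ ¬waiting) never holds.
Green ∉ Sat(AF (AG EF green ∧ AG EF (¬green ∧ ¬waiting))).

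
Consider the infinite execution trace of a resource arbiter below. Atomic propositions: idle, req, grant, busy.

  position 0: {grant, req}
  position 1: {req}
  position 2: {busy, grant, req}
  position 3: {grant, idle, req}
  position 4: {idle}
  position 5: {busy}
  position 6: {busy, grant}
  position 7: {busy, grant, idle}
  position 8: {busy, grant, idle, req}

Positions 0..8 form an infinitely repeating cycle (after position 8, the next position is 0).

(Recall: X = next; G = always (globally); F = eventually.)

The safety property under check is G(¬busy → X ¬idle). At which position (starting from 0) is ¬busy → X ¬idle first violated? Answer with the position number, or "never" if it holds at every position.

3

Check ¬busy → X ¬idle at each position in order: 0 ✓, 1 ✓, 2 ✓.
At position 3 the labels are {grant, idle, req} and the next position 4 has {idle}, so ¬busy → X ¬idle is false there. This is the first violation.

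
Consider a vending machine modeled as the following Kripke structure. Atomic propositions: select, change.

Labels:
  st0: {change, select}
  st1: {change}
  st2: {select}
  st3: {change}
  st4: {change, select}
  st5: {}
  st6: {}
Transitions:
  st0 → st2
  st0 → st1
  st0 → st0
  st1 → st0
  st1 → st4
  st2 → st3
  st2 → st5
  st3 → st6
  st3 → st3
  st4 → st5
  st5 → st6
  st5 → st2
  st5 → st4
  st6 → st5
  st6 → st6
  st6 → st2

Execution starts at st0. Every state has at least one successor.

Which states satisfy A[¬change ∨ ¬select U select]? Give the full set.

{st0, st1, st2, st4}

States satisfying ¬change ∨ ¬select: {st1, st2, st3, st5, st6}.
States satisfying select: {st0, st2, st4}.
States satisfying A[¬change ∨ ¬select U select]: {st0, st1, st2, st4}.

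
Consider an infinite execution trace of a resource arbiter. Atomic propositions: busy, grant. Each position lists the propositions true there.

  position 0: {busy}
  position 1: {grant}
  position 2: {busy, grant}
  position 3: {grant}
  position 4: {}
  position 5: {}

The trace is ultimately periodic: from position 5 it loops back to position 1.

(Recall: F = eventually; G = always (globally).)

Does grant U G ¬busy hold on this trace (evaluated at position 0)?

Walking from position 0: at position 0, G ¬busy has not yet held and grant fails, so grant U G ¬busy is false.

No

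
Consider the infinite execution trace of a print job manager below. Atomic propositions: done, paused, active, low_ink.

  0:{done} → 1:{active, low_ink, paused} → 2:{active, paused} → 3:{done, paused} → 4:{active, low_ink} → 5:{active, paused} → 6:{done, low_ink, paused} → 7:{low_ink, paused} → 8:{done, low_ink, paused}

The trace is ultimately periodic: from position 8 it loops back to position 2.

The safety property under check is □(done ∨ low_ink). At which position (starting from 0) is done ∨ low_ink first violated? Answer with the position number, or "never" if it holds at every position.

Check done ∨ low_ink at each position in order: 0 ✓, 1 ✓.
At position 2 the labels are {active, paused}, so done ∨ low_ink is false there. This is the first violation.

2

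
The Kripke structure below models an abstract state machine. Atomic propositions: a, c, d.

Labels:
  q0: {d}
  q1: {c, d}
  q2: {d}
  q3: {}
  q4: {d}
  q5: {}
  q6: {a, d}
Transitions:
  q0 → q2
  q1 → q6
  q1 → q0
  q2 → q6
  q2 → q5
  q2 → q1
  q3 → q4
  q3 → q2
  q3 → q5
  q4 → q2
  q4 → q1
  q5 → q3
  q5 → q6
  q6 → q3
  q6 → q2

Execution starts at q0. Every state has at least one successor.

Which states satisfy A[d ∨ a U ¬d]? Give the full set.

States satisfying d ∨ a: {q0, q1, q2, q4, q6}.
States satisfying ¬d: {q3, q5}.
States satisfying A[d ∨ a U ¬d]: {q3, q5}.

{q3, q5}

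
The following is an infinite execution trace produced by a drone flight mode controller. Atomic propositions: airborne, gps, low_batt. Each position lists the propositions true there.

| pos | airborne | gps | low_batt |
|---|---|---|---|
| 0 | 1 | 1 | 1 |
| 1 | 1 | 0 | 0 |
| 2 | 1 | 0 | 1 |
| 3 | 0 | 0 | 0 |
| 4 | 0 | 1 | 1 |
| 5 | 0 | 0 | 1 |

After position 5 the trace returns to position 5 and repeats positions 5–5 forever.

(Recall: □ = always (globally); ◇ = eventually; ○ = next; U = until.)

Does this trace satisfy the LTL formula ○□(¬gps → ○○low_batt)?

The position after 0 is 1; □(¬gps → ○○low_batt) is false there.

Does not hold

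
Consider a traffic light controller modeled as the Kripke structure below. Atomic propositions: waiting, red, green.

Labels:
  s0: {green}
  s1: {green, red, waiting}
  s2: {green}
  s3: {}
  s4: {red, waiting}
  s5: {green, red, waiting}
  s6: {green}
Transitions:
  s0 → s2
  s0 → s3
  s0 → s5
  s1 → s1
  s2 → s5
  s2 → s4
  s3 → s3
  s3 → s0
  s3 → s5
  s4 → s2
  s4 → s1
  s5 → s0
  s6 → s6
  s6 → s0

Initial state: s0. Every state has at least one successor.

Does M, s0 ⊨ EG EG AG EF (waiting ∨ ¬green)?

States satisfying EG AG EF (waiting ∨ ¬green): {s0, s1, s2, s3, s4, s5, s6}.
States satisfying EG EG AG EF (waiting ∨ ¬green): {s0, s1, s2, s3, s4, s5, s6}.
s0 ∈ Sat(EG EG AG EF (waiting ∨ ¬green)).

Yes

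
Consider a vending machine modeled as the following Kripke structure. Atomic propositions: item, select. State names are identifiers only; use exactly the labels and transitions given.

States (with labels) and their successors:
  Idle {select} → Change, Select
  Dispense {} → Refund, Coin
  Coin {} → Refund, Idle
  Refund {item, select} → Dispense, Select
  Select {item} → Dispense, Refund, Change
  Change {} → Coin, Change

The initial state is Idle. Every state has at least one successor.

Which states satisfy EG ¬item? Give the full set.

{Idle, Dispense, Coin, Change}

States satisfying ¬item: {Idle, Dispense, Coin, Change}.
States satisfying EG ¬item: {Idle, Dispense, Coin, Change}.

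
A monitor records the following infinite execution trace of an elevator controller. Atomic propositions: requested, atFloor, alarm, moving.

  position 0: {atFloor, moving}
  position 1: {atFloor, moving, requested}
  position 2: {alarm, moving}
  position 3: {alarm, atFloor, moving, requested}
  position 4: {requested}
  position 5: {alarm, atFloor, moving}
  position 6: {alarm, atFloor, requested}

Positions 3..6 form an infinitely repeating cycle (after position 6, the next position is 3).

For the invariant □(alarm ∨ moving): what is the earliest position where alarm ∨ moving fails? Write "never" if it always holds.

4

Check alarm ∨ moving at each position in order: 0 ✓, 1 ✓, 2 ✓, 3 ✓.
At position 4 the labels are {requested}, so alarm ∨ moving is false there. This is the first violation.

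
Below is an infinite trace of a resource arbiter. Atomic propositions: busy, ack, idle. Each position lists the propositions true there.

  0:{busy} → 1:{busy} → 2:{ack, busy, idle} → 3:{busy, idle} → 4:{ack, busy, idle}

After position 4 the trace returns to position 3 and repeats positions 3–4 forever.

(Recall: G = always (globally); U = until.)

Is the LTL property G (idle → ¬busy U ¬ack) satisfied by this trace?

idle → ¬busy U ¬ack must hold at every position from 0 onward. It fails at position 2, so G (idle → ¬busy U ¬ack) is false.
Positions where idle holds: 2, 3, 4.
Check ¬busy U ¬ack at each: 2→fails, 3→ok, 4→fails.

Does not hold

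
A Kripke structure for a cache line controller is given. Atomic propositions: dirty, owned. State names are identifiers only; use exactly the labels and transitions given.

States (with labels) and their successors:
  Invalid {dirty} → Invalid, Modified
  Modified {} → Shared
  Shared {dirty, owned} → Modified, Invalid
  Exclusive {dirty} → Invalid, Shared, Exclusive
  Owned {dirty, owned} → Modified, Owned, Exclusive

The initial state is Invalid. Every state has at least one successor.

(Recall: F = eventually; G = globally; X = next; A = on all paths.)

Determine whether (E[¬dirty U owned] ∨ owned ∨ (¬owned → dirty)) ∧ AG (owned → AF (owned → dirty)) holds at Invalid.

Satisfied

States satisfying ¬dirty: {Modified}.
States satisfying owned: {Shared, Owned}.
States satisfying E[¬dirty U owned]: {Modified, Shared, Owned}.
States satisfying ¬owned: {Invalid, Modified, Exclusive}.
States satisfying ¬owned → dirty: {Invalid, Shared, Exclusive, Owned}.
States satisfying owned ∨ (¬owned → dirty): {Invalid, Shared, Exclusive, Owned}.
States satisfying E[¬dirty U owned] ∨ owned ∨ (¬owned → dirty): {Invalid, Modified, Shared, Exclusive, Owned}.
States satisfying owned → AF (owned → dirty): {Invalid, Modified, Shared, Exclusive, Owned}.
States satisfying AG (owned → AF (owned → dirty)): {Invalid, Modified, Shared, Exclusive, Owned}.
States satisfying (E[¬dirty U owned] ∨ owned ∨ (¬owned → dirty)) ∧ AG (owned → AF (owned → dirty)): {Invalid, Modified, Shared, Exclusive, Owned}.
Invalid ∈ Sat((E[¬dirty U owned] ∨ owned ∨ (¬owned → dirty)) ∧ AG (owned → AF (owned → dirty))).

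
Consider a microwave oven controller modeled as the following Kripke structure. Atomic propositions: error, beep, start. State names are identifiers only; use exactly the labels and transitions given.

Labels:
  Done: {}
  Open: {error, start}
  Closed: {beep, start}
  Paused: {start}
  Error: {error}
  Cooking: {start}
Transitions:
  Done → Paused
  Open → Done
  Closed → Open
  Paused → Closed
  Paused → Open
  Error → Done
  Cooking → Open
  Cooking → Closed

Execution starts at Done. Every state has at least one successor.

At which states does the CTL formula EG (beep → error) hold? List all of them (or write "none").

{Done, Open, Paused, Error, Cooking}

States satisfying beep → error: {Done, Open, Paused, Error, Cooking}.
States satisfying EG (beep → error): {Done, Open, Paused, Error, Cooking}.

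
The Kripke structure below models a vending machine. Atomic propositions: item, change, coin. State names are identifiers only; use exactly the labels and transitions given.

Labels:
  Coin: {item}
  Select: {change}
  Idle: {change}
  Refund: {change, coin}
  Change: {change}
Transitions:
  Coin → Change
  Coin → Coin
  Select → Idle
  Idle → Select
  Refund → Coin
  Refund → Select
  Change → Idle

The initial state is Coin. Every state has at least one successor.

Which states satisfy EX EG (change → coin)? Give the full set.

States satisfying EG (change → coin): {Coin, Refund}.
States satisfying EX EG (change → coin): {Coin, Refund}.

{Coin, Refund}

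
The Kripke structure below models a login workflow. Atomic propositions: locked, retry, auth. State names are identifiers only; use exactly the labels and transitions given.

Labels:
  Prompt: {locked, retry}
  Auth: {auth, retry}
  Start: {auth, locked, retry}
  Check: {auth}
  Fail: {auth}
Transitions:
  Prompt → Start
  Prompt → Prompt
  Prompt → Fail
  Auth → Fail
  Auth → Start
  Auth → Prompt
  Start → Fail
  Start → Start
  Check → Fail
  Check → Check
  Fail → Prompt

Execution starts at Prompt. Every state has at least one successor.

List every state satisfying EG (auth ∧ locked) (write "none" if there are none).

{Start}

States satisfying auth ∧ locked: {Start}.
States satisfying EG (auth ∧ locked): {Start}.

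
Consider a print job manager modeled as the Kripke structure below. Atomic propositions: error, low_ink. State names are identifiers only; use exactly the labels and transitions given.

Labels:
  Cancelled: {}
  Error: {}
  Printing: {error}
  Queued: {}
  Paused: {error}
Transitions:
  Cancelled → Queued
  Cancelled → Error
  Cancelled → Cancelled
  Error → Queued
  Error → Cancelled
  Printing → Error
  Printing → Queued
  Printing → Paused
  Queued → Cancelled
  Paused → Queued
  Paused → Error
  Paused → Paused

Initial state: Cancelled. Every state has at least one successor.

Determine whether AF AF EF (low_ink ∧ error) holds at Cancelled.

Does not hold

States satisfying AF EF (low_ink ∧ error): ∅.
States satisfying AF AF EF (low_ink ∧ error): ∅.
There is a path from Cancelled along which AF EF (low_ink ∧ error) never holds.
Cancelled ∉ Sat(AF AF EF (low_ink ∧ error)).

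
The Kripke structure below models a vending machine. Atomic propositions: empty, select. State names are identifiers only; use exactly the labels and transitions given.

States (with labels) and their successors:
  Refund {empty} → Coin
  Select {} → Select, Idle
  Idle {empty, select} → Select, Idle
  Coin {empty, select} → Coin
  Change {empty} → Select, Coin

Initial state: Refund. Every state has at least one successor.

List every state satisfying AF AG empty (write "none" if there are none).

{Refund, Coin}

States satisfying AG empty: {Refund, Coin}.
States satisfying AF AG empty: {Refund, Coin}.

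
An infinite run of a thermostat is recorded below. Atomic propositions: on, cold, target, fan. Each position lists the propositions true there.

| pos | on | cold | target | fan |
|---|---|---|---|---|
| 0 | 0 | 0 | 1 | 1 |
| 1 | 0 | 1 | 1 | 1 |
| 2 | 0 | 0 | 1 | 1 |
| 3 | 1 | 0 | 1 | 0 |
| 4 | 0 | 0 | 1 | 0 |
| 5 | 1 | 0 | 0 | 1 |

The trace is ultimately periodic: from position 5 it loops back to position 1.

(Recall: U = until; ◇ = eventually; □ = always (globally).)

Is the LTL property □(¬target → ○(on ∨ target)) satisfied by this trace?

Yes

¬target → ○(on ∨ target) holds at every position 0..5, and those are all positions ever visited, so □(¬target → ○(on ∨ target)) holds.
Positions where ¬target holds: 5.
Check ○(on ∨ target) at each: 5→ok.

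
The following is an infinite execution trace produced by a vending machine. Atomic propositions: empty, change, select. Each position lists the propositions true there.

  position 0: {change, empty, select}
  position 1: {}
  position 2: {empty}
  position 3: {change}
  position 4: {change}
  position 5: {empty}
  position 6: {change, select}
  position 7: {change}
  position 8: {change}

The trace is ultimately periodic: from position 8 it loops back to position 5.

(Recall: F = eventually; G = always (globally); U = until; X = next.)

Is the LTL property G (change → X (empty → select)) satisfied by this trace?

Does not hold

change → X (empty → select) must hold at every position from 0 onward. It fails at position 4, so G (change → X (empty → select)) is false.
Positions where change holds: 0, 3, 4, 6, 7, 8.
Check X (empty → select) at each: 0→ok, 3→ok, 4→fails, 6→ok, 7→ok, 8→fails.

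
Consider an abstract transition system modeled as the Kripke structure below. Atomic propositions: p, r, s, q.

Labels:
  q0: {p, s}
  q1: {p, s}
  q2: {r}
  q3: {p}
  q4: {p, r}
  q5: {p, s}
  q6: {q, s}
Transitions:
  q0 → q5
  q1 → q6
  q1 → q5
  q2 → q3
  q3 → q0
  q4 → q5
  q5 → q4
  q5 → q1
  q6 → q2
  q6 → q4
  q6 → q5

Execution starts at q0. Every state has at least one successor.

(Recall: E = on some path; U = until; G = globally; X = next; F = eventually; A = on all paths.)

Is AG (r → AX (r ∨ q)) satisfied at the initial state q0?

Does not hold

States satisfying r → AX (r ∨ q): {q0, q1, q3, q5, q6}.
States satisfying AG (r → AX (r ∨ q)): ∅.
q2 is reachable from q0 and violates r → AX (r ∨ q), so AG fails at q0.
q0 ∉ Sat(AG (r → AX (r ∨ q))).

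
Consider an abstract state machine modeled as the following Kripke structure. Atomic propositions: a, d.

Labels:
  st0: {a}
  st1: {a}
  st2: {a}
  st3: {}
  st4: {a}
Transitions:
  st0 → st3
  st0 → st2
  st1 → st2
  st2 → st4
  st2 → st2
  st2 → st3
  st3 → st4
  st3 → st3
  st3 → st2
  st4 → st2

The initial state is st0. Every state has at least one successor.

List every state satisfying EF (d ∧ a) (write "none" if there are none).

none

States satisfying d ∧ a: ∅.
States satisfying EF (d ∧ a): ∅.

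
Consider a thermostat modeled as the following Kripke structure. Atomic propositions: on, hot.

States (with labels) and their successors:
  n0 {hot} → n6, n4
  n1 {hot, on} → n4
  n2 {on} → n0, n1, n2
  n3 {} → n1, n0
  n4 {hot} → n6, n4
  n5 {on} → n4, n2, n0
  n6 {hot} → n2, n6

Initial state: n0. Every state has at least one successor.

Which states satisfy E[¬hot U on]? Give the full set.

States satisfying ¬hot: {n2, n3, n5}.
States satisfying on: {n1, n2, n5}.
States satisfying E[¬hot U on]: {n1, n2, n3, n5}.

{n1, n2, n3, n5}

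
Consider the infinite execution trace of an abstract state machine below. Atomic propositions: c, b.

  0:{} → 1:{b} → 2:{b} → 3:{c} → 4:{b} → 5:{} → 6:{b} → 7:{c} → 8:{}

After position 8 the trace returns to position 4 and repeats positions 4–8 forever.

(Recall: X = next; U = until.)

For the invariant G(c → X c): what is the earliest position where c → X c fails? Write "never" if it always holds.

Check c → X c at each position in order: 0 ✓, 1 ✓, 2 ✓.
At position 3 the labels are {c} and the next position 4 has {b}, so c → X c is false there. This is the first violation.

3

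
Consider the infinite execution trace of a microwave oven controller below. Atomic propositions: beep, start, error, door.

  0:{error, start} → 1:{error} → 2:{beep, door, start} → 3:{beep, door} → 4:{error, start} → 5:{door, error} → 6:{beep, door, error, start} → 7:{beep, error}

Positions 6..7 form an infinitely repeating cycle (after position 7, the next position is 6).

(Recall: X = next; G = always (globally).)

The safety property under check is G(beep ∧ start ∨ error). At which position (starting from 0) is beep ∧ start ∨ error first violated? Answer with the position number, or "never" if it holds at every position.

Check beep ∧ start ∨ error at each position in order: 0 ✓, 1 ✓, 2 ✓.
At position 3 the labels are {beep, door}, so beep ∧ start ∨ error is false there. This is the first violation.

3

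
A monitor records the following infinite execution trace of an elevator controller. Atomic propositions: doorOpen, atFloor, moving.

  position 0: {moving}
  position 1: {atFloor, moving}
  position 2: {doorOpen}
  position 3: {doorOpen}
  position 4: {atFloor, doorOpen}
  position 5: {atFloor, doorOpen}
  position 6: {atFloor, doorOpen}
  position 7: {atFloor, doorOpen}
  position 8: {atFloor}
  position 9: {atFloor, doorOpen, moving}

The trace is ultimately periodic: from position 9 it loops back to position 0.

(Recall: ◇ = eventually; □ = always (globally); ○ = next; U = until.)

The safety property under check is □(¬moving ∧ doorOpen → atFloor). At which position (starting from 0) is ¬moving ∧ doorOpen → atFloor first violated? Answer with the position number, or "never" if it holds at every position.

Check ¬moving ∧ doorOpen → atFloor at each position in order: 0 ✓, 1 ✓.
At position 2 the labels are {doorOpen}, so ¬moving ∧ doorOpen → atFloor is false there. This is the first violation.

2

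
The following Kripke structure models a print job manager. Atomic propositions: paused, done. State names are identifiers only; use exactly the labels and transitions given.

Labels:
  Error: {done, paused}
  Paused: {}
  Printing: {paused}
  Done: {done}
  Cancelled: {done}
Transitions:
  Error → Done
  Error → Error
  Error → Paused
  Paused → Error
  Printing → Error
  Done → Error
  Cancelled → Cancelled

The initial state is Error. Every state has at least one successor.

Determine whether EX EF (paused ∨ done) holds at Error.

States satisfying EF (paused ∨ done): {Error, Paused, Printing, Done, Cancelled}.
States satisfying EX EF (paused ∨ done): {Error, Paused, Printing, Done, Cancelled}.
Error ∈ Sat(EX EF (paused ∨ done)).

Yes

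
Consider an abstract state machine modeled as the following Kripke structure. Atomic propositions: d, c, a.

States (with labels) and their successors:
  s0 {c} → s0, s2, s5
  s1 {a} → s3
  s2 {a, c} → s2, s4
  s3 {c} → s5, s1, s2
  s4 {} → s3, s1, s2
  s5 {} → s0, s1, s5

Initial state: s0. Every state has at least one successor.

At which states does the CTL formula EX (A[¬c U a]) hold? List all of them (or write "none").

States satisfying A[¬c U a]: {s1, s2}.
States satisfying EX (A[¬c U a]): {s0, s2, s3, s4, s5}.

{s0, s2, s3, s4, s5}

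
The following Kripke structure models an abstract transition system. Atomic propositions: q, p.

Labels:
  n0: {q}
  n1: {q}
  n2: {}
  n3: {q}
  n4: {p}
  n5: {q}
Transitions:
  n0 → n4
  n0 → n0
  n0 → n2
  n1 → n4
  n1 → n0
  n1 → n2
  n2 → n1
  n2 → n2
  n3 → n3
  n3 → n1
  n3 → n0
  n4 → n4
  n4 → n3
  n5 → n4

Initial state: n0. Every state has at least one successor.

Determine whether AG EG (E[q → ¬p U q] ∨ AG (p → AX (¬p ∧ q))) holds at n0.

Satisfied

States satisfying EG (E[q → ¬p U q] ∨ AG (p → AX (¬p ∧ q))): {n0, n1, n2, n3, n4, n5}.
States satisfying AG EG (E[q → ¬p U q] ∨ AG (p → AX (¬p ∧ q))): {n0, n1, n2, n3, n4, n5}.
Every state reachable from n0 satisfies EG (E[q → ¬p U q] ∨ AG (p → AX (¬p ∧ q))).
n0 ∈ Sat(AG EG (E[q → ¬p U q] ∨ AG (p → AX (¬p ∧ q)))).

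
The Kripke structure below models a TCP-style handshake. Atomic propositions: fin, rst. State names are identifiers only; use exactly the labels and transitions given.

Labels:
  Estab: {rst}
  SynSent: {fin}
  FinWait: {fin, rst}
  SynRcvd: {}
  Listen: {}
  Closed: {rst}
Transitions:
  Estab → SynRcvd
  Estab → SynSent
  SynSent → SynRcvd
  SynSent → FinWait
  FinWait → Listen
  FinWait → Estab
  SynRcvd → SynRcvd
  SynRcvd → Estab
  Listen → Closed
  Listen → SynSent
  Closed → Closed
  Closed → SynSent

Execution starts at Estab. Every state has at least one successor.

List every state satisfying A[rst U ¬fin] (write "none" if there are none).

States satisfying rst: {Estab, FinWait, Closed}.
States satisfying ¬fin: {Estab, SynRcvd, Listen, Closed}.
States satisfying A[rst U ¬fin]: {Estab, FinWait, SynRcvd, Listen, Closed}.

{Estab, FinWait, SynRcvd, Listen, Closed}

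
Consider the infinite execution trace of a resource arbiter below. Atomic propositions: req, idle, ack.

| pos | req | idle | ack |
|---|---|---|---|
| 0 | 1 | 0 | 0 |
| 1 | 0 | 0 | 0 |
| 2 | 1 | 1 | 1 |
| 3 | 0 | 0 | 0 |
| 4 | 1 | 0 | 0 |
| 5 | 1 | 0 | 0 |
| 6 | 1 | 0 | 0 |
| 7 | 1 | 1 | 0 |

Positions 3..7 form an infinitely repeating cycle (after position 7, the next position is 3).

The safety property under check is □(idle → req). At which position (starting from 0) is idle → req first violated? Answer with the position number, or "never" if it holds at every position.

idle → req holds at every position 0..7, and those are all the positions the trace ever visits, so the invariant □(idle → req) is never violated.

never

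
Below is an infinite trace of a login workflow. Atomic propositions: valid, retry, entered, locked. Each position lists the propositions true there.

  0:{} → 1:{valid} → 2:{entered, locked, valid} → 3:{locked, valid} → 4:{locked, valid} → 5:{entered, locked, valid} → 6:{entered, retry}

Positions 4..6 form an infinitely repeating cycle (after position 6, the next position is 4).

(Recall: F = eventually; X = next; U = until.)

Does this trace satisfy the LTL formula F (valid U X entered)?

Yes

valid U X entered holds at position 1, which is reachable from 0, so F (valid U X entered) holds.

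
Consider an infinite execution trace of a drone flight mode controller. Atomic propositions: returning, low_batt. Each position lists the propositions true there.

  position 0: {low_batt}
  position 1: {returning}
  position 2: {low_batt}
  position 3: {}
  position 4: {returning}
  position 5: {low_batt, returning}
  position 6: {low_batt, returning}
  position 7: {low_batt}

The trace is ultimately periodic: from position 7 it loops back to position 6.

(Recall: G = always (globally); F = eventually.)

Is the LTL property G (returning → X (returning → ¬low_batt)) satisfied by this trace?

returning → X (returning → ¬low_batt) must hold at every position from 0 onward. It fails at position 4, so G (returning → X (returning → ¬low_batt)) is false.
Positions where returning holds: 1, 4, 5, 6.
Check X (returning → ¬low_batt) at each: 1→ok, 4→fails, 5→fails, 6→ok.

Violated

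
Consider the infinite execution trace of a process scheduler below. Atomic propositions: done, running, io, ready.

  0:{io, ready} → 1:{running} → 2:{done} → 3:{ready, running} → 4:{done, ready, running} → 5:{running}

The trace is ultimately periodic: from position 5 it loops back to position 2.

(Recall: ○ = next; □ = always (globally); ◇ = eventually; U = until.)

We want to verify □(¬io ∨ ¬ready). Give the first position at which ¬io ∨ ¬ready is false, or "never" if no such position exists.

0

At position 0 the labels are {io, ready}, so ¬io ∨ ¬ready is false there. This is the first violation.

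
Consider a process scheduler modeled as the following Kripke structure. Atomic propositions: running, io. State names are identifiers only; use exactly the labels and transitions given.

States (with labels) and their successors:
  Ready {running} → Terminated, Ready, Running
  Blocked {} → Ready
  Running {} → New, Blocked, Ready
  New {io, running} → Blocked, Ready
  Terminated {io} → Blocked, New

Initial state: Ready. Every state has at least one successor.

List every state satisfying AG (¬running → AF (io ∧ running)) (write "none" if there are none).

none

States satisfying ¬running → AF (io ∧ running): {Ready, New}.
States satisfying AG (¬running → AF (io ∧ running)): ∅.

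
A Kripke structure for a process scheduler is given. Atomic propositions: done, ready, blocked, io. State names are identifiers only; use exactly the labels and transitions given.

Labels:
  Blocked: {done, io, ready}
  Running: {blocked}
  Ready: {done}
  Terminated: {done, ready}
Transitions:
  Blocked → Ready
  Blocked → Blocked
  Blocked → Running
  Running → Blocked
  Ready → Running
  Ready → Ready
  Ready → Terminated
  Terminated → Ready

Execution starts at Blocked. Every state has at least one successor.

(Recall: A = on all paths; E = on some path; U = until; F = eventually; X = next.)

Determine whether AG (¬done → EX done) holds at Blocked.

States satisfying ¬done → EX done: {Blocked, Running, Ready, Terminated}.
States satisfying AG (¬done → EX done): {Blocked, Running, Ready, Terminated}.
Every state reachable from Blocked satisfies ¬done → EX done.
Blocked ∈ Sat(AG (¬done → EX done)).

Yes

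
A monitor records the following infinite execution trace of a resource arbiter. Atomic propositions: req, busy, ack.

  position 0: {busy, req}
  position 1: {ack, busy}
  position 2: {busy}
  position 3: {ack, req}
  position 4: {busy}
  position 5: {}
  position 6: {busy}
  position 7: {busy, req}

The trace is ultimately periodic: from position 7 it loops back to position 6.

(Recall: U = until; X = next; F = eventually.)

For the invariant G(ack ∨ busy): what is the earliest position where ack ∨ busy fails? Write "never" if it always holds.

5

Check ack ∨ busy at each position in order: 0 ✓, 1 ✓, 2 ✓, 3 ✓, 4 ✓.
At position 5 the labels are {}, so ack ∨ busy is false there. This is the first violation.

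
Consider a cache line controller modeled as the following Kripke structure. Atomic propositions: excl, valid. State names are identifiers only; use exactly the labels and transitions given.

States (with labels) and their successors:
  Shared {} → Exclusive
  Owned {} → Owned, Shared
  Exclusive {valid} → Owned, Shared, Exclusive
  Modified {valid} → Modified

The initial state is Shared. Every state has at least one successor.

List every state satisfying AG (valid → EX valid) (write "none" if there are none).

{Shared, Owned, Exclusive, Modified}

States satisfying valid → EX valid: {Shared, Owned, Exclusive, Modified}.
States satisfying AG (valid → EX valid): {Shared, Owned, Exclusive, Modified}.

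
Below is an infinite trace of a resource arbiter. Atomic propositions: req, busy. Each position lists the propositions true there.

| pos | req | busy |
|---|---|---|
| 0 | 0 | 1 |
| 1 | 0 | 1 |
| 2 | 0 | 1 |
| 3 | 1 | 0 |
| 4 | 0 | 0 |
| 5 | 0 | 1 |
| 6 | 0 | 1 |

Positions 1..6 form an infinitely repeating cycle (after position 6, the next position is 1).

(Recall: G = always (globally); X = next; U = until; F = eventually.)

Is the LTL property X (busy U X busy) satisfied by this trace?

The position after 0 is 1; busy U X busy is true there.

Satisfied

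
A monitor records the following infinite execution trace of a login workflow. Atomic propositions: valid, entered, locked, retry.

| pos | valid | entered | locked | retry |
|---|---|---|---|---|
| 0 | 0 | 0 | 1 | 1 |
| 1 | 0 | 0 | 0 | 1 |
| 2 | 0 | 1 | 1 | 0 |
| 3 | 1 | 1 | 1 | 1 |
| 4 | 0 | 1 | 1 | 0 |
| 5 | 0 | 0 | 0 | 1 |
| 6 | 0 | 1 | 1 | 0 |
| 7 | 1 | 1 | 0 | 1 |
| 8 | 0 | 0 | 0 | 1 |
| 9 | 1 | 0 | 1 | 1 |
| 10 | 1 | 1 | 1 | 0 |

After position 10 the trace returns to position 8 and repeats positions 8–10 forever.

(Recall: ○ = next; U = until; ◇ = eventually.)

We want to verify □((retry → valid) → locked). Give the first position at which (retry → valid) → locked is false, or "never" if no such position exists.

Check (retry → valid) → locked at each position in order: 0 ✓, 1 ✓, 2 ✓, 3 ✓, 4 ✓, 5 ✓, 6 ✓.
At position 7 the labels are {entered, retry, valid}, so (retry → valid) → locked is false there. This is the first violation.

7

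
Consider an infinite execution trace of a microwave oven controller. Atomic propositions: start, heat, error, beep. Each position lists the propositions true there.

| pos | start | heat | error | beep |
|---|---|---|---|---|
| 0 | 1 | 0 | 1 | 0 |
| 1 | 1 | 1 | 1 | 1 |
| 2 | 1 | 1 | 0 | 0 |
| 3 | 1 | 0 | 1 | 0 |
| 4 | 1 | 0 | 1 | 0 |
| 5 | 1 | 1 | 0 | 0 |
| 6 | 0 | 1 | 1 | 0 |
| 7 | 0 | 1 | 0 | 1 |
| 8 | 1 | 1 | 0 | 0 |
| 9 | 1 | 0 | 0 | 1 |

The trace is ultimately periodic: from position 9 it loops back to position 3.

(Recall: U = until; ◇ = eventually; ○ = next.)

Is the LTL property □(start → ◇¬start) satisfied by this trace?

Yes

start → ◇¬start holds at every position 0..9, and those are all positions ever visited, so □(start → ◇¬start) holds.
Positions where start holds: 0, 1, 2, 3, 4, 5, 8, 9.
Check ◇¬start at each: 0→ok, 1→ok, 2→ok, 3→ok, 4→ok, 5→ok, 8→ok, 9→ok.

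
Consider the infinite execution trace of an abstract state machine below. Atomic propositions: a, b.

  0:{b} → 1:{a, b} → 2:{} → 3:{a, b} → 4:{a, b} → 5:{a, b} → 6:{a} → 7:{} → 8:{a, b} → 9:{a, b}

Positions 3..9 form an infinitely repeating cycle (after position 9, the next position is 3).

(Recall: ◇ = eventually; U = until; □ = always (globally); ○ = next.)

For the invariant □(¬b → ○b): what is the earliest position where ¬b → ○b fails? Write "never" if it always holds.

6

Check ¬b → ○b at each position in order: 0 ✓, 1 ✓, 2 ✓, 3 ✓, 4 ✓, 5 ✓.
At position 6 the labels are {a} and the next position 7 has {}, so ¬b → ○b is false there. This is the first violation.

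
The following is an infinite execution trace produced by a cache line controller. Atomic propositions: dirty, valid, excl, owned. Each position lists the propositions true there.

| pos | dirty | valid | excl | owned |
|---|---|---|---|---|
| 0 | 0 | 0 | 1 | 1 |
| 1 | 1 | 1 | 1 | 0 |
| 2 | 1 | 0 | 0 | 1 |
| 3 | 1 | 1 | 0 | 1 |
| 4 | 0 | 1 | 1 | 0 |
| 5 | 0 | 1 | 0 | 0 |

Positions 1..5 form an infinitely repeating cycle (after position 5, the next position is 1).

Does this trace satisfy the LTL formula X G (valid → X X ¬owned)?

No

The position after 0 is 1; G (valid → X X ¬owned) is false there.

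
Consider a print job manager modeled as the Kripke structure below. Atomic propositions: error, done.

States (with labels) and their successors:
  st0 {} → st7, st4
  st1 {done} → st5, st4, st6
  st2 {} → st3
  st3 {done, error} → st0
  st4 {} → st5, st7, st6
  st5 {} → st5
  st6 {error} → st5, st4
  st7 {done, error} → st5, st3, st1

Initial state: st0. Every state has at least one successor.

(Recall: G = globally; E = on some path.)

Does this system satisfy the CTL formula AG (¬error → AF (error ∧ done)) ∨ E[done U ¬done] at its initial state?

Holds

States satisfying ¬error → AF (error ∧ done): {st2, st3, st6, st7}.
States satisfying AG (¬error → AF (error ∧ done)): ∅.
States satisfying done: {st1, st3, st7}.
States satisfying ¬done: {st0, st2, st4, st5, st6}.
States satisfying E[done U ¬done]: {st0, st1, st2, st3, st4, st5, st6, st7}.
States satisfying AG (¬error → AF (error ∧ done)) ∨ E[done U ¬done]: {st0, st1, st2, st3, st4, st5, st6, st7}.
st0 ∈ Sat(AG (¬error → AF (error ∧ done)) ∨ E[done U ¬done]).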